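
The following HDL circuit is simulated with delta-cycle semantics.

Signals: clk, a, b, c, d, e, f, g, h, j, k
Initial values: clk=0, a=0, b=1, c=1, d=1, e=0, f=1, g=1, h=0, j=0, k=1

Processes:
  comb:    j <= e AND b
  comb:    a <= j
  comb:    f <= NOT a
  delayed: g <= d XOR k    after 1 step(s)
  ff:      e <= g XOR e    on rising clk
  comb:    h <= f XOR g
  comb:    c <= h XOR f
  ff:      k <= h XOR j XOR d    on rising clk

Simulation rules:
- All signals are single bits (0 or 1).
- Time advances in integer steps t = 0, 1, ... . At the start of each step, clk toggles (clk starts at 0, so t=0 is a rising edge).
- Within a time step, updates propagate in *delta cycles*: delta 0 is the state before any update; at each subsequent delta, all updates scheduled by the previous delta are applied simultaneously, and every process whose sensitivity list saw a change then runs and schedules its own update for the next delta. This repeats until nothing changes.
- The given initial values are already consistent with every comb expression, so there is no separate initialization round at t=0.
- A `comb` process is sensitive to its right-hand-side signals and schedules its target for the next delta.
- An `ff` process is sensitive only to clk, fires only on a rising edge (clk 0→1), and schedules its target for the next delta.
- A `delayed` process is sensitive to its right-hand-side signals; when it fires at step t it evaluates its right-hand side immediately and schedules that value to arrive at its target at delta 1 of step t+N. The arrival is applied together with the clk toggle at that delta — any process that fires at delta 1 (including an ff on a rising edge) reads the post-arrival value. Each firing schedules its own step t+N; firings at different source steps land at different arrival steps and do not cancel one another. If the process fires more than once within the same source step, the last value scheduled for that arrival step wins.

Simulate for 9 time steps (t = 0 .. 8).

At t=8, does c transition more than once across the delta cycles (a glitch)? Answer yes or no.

[bits: j,h,g,b,d,k,c,clk,a,f,e]
t=0: Δ0=00111110010 Δ1=00111111010 Δ2=00111111011 Δ3=10111111011 Δ4=10111111111 Δ5=10111111101 Δ6=11111101101 Δ7=11111111101 | 7Δ
t=1: Δ0=11111111101 Δ1=11111110101 | 1Δ
t=2: Δ0=11111110101 Δ1=11111111101 Δ2=11111111100 Δ3=01111111100 Δ4=01111111000 Δ5=01111111010 Δ6=00111101010 Δ7=00111111010 | 7Δ
t=3: Δ0=00111111010 Δ1=00111110010 | 1Δ
t=4: Δ0=00111110010 Δ1=00111111010 Δ2=00111111011 Δ3=10111111011 Δ4=10111111111 Δ5=10111111101 Δ6=11111101101 Δ7=11111111101 | 7Δ
t=5: Δ0=11111111101 Δ1=11111110101 | 1Δ
t=6: Δ0=11111110101 Δ1=11111111101 Δ2=11111111100 Δ3=01111111100 Δ4=01111111000 Δ5=01111111010 Δ6=00111101010 Δ7=00111111010 | 7Δ
t=7: Δ0=00111111010 Δ1=00111110010 | 1Δ
t=8: Δ0=00111110010 Δ1=00111111010 Δ2=00111111011 Δ3=10111111011 Δ4=10111111111 Δ5=10111111101 Δ6=11111101101 Δ7=11111111101 | 7Δ

yes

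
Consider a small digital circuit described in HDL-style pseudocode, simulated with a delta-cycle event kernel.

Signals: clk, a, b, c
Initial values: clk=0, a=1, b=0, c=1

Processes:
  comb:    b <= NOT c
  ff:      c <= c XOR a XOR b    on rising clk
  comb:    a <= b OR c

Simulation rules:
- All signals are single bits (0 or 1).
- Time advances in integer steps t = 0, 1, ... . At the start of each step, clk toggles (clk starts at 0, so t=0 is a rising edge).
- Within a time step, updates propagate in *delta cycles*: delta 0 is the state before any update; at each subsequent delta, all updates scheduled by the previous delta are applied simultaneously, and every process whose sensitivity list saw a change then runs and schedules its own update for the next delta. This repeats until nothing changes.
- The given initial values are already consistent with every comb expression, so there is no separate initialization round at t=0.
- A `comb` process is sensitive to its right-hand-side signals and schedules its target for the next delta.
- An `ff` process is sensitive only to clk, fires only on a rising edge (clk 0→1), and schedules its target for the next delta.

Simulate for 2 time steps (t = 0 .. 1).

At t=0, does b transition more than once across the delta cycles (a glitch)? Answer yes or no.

[bits: b,a,clk,c]
t=0: Δ0=0101 Δ1=0111 Δ2=0110 Δ3=1010 Δ4=1110 | 4Δ
t=1: Δ0=1110 Δ1=1100 | 1Δ

no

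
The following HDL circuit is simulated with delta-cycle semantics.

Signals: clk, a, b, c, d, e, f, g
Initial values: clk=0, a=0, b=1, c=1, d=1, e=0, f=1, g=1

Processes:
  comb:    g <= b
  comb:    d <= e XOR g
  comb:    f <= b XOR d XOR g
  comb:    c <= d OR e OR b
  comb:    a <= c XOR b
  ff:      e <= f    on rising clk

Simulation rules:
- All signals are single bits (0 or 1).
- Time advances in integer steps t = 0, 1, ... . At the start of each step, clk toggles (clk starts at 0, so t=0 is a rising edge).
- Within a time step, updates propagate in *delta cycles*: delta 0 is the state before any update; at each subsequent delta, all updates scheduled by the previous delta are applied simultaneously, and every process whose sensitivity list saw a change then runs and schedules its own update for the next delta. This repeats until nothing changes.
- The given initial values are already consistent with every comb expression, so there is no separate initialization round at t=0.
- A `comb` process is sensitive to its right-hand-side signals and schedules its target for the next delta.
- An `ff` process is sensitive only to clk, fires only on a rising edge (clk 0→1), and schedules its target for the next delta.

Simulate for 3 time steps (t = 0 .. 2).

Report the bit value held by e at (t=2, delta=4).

t0.Δ0 c=1 f=1 d=1 a=0 b=1 clk=0 g=1 e=0
t0.Δ1 c=1 f=1 d=1 a=0 b=1 clk=1 g=1 e=0
t0.Δ2 c=1 f=1 d=1 a=0 b=1 clk=1 g=1 e=1
t0.Δ3 c=1 f=1 d=0 a=0 b=1 clk=1 g=1 e=1
t0.Δ4 c=1 f=0 d=0 a=0 b=1 clk=1 g=1 e=1
t1.Δ0 c=1 f=0 d=0 a=0 b=1 clk=1 g=1 e=1
t1.Δ1 c=1 f=0 d=0 a=0 b=1 clk=0 g=1 e=1
t2.Δ0 c=1 f=0 d=0 a=0 b=1 clk=0 g=1 e=1
t2.Δ1 c=1 f=0 d=0 a=0 b=1 clk=1 g=1 e=1
t2.Δ2 c=1 f=0 d=0 a=0 b=1 clk=1 g=1 e=0
t2.Δ3 c=1 f=0 d=1 a=0 b=1 clk=1 g=1 e=0
t2.Δ4 c=1 f=1 d=1 a=0 b=1 clk=1 g=1 e=0

0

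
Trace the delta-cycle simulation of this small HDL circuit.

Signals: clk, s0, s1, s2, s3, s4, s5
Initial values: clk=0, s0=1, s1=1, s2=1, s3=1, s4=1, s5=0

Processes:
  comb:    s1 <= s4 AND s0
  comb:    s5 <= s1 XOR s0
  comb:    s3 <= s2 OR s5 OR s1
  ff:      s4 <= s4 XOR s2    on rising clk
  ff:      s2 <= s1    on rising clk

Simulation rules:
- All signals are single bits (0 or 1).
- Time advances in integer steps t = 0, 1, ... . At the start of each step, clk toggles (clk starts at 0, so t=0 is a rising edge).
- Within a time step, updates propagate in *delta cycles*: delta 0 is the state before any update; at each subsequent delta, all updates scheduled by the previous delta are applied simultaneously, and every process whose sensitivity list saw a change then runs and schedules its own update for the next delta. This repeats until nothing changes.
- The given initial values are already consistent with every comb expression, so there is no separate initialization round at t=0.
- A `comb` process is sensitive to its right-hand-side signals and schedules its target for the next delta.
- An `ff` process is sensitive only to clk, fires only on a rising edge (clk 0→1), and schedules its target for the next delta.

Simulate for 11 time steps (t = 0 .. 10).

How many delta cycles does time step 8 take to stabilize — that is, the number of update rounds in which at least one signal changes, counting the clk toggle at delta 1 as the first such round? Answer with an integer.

4

t=0 Δ0: s1=1 clk=0 s3=1 s5=0 s4=1 s0=1 s2=1
  Δ1: clk:0→1
  Δ2: s4:1→0
  Δ3: s1:1→0
  Δ4: s5:0→1
  (4Δ to stable)
t=1 Δ0: s1=0 clk=1 s3=1 s5=1 s4=0 s0=1 s2=1
  Δ1: clk:1→0
  (1Δ to stable)
t=2 Δ0: s1=0 clk=0 s3=1 s5=1 s4=0 s0=1 s2=1
  Δ1: clk:0→1
  Δ2: s4:0→1, s2:1→0
  Δ3: s1:0→1
  Δ4: s5:1→0
  (4Δ to stable)
t=3 Δ0: s1=1 clk=1 s3=1 s5=0 s4=1 s0=1 s2=0
  Δ1: clk:1→0
  (1Δ to stable)
t=4 Δ0: s1=1 clk=0 s3=1 s5=0 s4=1 s0=1 s2=0
  Δ1: clk:0→1
  Δ2: s2:0→1
  (2Δ to stable)
t=5 Δ0: s1=1 clk=1 s3=1 s5=0 s4=1 s0=1 s2=1
  Δ1: clk:1→0
  (1Δ to stable)
t=6 Δ0: s1=1 clk=0 s3=1 s5=0 s4=1 s0=1 s2=1
  Δ1: clk:0→1
  Δ2: s4:1→0
  Δ3: s1:1→0
  Δ4: s5:0→1
  (4Δ to stable)
t=7 Δ0: s1=0 clk=1 s3=1 s5=1 s4=0 s0=1 s2=1
  Δ1: clk:1→0
  (1Δ to stable)
t=8 Δ0: s1=0 clk=0 s3=1 s5=1 s4=0 s0=1 s2=1
  Δ1: clk:0→1
  Δ2: s4:0→1, s2:1→0
  Δ3: s1:0→1
  Δ4: s5:1→0
  (4Δ to stable)
t=9 Δ0: s1=1 clk=1 s3=1 s5=0 s4=1 s0=1 s2=0
  Δ1: clk:1→0
  (1Δ to stable)
t=10 Δ0: s1=1 clk=0 s3=1 s5=0 s4=1 s0=1 s2=0
  Δ1: clk:0→1
  Δ2: s2:0→1
  (2Δ to stable)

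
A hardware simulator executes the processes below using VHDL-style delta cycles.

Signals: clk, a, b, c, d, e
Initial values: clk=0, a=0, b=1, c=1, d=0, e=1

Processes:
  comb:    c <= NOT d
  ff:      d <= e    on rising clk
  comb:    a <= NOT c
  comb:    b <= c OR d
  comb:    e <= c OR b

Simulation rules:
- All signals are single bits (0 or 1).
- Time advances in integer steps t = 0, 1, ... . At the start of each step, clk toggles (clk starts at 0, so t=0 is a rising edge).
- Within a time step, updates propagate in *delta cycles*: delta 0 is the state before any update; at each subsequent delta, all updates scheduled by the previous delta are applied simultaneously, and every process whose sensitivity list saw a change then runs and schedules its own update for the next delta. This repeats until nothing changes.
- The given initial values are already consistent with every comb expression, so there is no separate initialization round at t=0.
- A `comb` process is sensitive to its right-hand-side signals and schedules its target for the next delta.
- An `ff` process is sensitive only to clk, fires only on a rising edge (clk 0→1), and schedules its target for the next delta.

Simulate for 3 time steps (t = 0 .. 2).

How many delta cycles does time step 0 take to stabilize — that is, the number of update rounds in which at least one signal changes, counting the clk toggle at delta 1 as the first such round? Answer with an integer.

[bits: d,b,c,e,a,clk]
t=0: Δ0=011100 Δ1=011101 Δ2=111101 Δ3=110101 Δ4=110111 | 4Δ
t=1: Δ0=110111 Δ1=110110 | 1Δ
t=2: Δ0=110110 Δ1=110111 | 1Δ

4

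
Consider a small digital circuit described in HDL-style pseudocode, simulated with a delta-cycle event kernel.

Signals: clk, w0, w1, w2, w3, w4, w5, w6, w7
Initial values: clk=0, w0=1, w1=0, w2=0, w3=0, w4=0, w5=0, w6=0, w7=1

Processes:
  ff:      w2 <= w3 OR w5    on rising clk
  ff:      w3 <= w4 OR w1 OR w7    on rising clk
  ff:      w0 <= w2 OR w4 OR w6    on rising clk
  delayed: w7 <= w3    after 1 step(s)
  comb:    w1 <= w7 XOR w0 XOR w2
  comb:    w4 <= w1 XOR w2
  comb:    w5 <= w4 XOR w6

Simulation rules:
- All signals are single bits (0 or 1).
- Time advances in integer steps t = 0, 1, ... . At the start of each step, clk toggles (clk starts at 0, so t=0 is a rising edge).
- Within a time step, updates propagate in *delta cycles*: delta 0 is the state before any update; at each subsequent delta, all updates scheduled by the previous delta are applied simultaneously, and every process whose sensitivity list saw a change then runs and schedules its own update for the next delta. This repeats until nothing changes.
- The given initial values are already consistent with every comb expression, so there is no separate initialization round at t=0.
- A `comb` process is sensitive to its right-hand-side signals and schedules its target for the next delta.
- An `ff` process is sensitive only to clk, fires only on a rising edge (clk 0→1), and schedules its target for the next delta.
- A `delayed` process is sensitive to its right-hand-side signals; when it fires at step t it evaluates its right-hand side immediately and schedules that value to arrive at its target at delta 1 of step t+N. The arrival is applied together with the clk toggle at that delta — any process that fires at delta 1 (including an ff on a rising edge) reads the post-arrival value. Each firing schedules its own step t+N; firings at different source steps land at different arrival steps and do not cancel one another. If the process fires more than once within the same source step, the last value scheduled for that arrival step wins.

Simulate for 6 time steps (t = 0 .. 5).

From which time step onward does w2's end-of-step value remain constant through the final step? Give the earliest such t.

[bits: w6,w3,clk,w2,w4,w0,w1,w5,w7]
t=0: Δ0=000001001 Δ1=001001001 Δ2=011000001 Δ3=011000101 Δ4=011010101 Δ5=011010111 | 5Δ
t=1: Δ0=011010111 Δ1=010010111 | 1Δ
t=2: Δ0=010010111 Δ1=011010111 Δ2=011111111 Δ3=011101111 Δ4=011101101 | 4Δ
t=3: Δ0=011101101 Δ1=010101101 | 1Δ
t=4: Δ0=010101101 Δ1=011101101 | 1Δ
t=5: Δ0=011101101 Δ1=010101101 | 1Δ

2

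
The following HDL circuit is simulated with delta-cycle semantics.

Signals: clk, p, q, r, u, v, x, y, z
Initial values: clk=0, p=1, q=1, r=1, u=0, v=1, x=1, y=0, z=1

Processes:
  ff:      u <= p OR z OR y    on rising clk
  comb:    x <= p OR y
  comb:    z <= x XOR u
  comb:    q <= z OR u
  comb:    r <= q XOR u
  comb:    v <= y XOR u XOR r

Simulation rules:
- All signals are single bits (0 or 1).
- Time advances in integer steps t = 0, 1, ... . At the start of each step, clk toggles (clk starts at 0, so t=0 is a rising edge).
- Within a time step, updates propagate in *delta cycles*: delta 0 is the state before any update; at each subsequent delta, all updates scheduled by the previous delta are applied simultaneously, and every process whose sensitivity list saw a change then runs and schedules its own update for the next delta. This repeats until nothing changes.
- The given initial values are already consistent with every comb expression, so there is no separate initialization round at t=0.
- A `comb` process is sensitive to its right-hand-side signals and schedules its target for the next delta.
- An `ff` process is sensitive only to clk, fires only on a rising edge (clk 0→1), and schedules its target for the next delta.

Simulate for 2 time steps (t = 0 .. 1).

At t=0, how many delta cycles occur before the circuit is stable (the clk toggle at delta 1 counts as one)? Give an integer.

t=0 Δ0: y=0 r=1 clk=0 v=1 q=1 z=1 u=0 p=1 x=1
  Δ1: clk:0→1
  Δ2: u:0→1
  Δ3: r:1→0, v:1→0, z:1→0
  Δ4: v:0→1
  (4Δ to stable)
t=1 Δ0: y=0 r=0 clk=1 v=1 q=1 z=0 u=1 p=1 x=1
  Δ1: clk:1→0
  (1Δ to stable)

4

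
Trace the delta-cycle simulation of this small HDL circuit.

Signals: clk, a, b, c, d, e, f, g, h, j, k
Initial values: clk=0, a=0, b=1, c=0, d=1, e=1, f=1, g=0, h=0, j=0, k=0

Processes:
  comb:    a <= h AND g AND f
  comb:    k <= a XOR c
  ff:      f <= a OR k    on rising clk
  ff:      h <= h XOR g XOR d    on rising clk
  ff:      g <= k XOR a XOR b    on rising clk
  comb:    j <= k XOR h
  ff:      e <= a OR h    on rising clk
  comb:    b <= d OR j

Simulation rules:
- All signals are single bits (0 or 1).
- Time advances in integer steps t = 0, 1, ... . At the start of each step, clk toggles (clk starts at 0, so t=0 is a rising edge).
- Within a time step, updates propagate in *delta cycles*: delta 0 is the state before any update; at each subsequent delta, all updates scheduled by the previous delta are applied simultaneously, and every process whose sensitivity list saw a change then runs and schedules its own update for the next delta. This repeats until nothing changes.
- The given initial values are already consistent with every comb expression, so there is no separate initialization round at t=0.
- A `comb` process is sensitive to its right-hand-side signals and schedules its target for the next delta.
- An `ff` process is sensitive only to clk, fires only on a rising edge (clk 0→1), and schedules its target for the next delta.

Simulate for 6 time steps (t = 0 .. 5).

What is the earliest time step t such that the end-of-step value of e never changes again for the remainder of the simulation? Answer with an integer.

2

t0.Δ0 g=0 e=1 clk=0 d=1 a=0 k=0 f=1 j=0 b=1 c=0 h=0
t0.Δ1 g=0 e=1 clk=1 d=1 a=0 k=0 f=1 j=0 b=1 c=0 h=0
t0.Δ2 g=1 e=0 clk=1 d=1 a=0 k=0 f=0 j=0 b=1 c=0 h=1
t0.Δ3 g=1 e=0 clk=1 d=1 a=0 k=0 f=0 j=1 b=1 c=0 h=1
t1.Δ0 g=1 e=0 clk=1 d=1 a=0 k=0 f=0 j=1 b=1 c=0 h=1
t1.Δ1 g=1 e=0 clk=0 d=1 a=0 k=0 f=0 j=1 b=1 c=0 h=1
t2.Δ0 g=1 e=0 clk=0 d=1 a=0 k=0 f=0 j=1 b=1 c=0 h=1
t2.Δ1 g=1 e=0 clk=1 d=1 a=0 k=0 f=0 j=1 b=1 c=0 h=1
t2.Δ2 g=1 e=1 clk=1 d=1 a=0 k=0 f=0 j=1 b=1 c=0 h=1
t3.Δ0 g=1 e=1 clk=1 d=1 a=0 k=0 f=0 j=1 b=1 c=0 h=1
t3.Δ1 g=1 e=1 clk=0 d=1 a=0 k=0 f=0 j=1 b=1 c=0 h=1
t4.Δ0 g=1 e=1 clk=0 d=1 a=0 k=0 f=0 j=1 b=1 c=0 h=1
t4.Δ1 g=1 e=1 clk=1 d=1 a=0 k=0 f=0 j=1 b=1 c=0 h=1
t5.Δ0 g=1 e=1 clk=1 d=1 a=0 k=0 f=0 j=1 b=1 c=0 h=1
t5.Δ1 g=1 e=1 clk=0 d=1 a=0 k=0 f=0 j=1 b=1 c=0 h=1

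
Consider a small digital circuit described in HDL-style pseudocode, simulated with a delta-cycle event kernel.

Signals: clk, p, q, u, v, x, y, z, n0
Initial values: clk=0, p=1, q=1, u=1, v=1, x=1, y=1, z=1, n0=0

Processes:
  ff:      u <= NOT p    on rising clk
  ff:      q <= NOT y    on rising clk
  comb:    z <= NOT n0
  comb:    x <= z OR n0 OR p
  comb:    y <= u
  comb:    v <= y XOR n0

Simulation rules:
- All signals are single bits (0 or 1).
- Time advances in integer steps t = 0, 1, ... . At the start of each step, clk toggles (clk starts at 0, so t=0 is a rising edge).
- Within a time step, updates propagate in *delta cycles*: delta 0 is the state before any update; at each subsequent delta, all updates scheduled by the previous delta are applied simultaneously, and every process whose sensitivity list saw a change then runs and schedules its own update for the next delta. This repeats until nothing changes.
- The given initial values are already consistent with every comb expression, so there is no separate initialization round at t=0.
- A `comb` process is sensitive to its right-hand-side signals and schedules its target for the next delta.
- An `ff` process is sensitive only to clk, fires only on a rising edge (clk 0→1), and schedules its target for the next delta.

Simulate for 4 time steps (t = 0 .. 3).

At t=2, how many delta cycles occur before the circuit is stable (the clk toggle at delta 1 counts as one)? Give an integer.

2

[bits: n0,clk,z,p,q,x,y,u,v]
t=0: Δ0=001111111 Δ1=011111111 Δ2=011101101 Δ3=011101001 Δ4=011101000 | 4Δ
t=1: Δ0=011101000 Δ1=001101000 | 1Δ
t=2: Δ0=001101000 Δ1=011101000 Δ2=011111000 | 2Δ
t=3: Δ0=011111000 Δ1=001111000 | 1Δ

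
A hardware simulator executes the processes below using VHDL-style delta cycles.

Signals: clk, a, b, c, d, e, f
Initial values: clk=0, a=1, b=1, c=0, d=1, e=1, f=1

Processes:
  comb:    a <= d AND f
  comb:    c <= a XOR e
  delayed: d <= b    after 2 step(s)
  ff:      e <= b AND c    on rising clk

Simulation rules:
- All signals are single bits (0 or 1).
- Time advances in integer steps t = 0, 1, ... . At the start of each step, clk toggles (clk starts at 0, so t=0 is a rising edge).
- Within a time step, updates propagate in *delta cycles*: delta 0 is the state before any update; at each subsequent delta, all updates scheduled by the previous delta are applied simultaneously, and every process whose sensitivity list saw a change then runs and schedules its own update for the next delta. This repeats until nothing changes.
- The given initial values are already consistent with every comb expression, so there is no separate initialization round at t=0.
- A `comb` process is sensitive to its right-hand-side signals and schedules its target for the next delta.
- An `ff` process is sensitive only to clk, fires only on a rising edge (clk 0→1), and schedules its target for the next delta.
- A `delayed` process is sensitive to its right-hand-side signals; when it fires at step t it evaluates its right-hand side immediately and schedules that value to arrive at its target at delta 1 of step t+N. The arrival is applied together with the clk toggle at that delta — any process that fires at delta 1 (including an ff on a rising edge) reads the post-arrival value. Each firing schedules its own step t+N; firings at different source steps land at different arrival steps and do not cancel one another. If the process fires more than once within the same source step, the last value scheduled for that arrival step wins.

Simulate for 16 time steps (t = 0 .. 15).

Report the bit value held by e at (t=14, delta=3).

t0.Δ0 c=0 e=1 f=1 d=1 clk=0 b=1 a=1
t0.Δ1 c=0 e=1 f=1 d=1 clk=1 b=1 a=1
t0.Δ2 c=0 e=0 f=1 d=1 clk=1 b=1 a=1
t0.Δ3 c=1 e=0 f=1 d=1 clk=1 b=1 a=1
t1.Δ0 c=1 e=0 f=1 d=1 clk=1 b=1 a=1
t1.Δ1 c=1 e=0 f=1 d=1 clk=0 b=1 a=1
t2.Δ0 c=1 e=0 f=1 d=1 clk=0 b=1 a=1
t2.Δ1 c=1 e=0 f=1 d=1 clk=1 b=1 a=1
t2.Δ2 c=1 e=1 f=1 d=1 clk=1 b=1 a=1
t2.Δ3 c=0 e=1 f=1 d=1 clk=1 b=1 a=1
t3.Δ0 c=0 e=1 f=1 d=1 clk=1 b=1 a=1
t3.Δ1 c=0 e=1 f=1 d=1 clk=0 b=1 a=1
t4.Δ0 c=0 e=1 f=1 d=1 clk=0 b=1 a=1
t4.Δ1 c=0 e=1 f=1 d=1 clk=1 b=1 a=1
t4.Δ2 c=0 e=0 f=1 d=1 clk=1 b=1 a=1
t4.Δ3 c=1 e=0 f=1 d=1 clk=1 b=1 a=1
t5.Δ0 c=1 e=0 f=1 d=1 clk=1 b=1 a=1
t5.Δ1 c=1 e=0 f=1 d=1 clk=0 b=1 a=1
t6.Δ0 c=1 e=0 f=1 d=1 clk=0 b=1 a=1
t6.Δ1 c=1 e=0 f=1 d=1 clk=1 b=1 a=1
t6.Δ2 c=1 e=1 f=1 d=1 clk=1 b=1 a=1
t6.Δ3 c=0 e=1 f=1 d=1 clk=1 b=1 a=1
t7.Δ0 c=0 e=1 f=1 d=1 clk=1 b=1 a=1
t7.Δ1 c=0 e=1 f=1 d=1 clk=0 b=1 a=1
t8.Δ0 c=0 e=1 f=1 d=1 clk=0 b=1 a=1
t8.Δ1 c=0 e=1 f=1 d=1 clk=1 b=1 a=1
t8.Δ2 c=0 e=0 f=1 d=1 clk=1 b=1 a=1
t8.Δ3 c=1 e=0 f=1 d=1 clk=1 b=1 a=1
t9.Δ0 c=1 e=0 f=1 d=1 clk=1 b=1 a=1
t9.Δ1 c=1 e=0 f=1 d=1 clk=0 b=1 a=1
t10.Δ0 c=1 e=0 f=1 d=1 clk=0 b=1 a=1
t10.Δ1 c=1 e=0 f=1 d=1 clk=1 b=1 a=1
t10.Δ2 c=1 e=1 f=1 d=1 clk=1 b=1 a=1
t10.Δ3 c=0 e=1 f=1 d=1 clk=1 b=1 a=1
t11.Δ0 c=0 e=1 f=1 d=1 clk=1 b=1 a=1
t11.Δ1 c=0 e=1 f=1 d=1 clk=0 b=1 a=1
t12.Δ0 c=0 e=1 f=1 d=1 clk=0 b=1 a=1
t12.Δ1 c=0 e=1 f=1 d=1 clk=1 b=1 a=1
t12.Δ2 c=0 e=0 f=1 d=1 clk=1 b=1 a=1
t12.Δ3 c=1 e=0 f=1 d=1 clk=1 b=1 a=1
t13.Δ0 c=1 e=0 f=1 d=1 clk=1 b=1 a=1
t13.Δ1 c=1 e=0 f=1 d=1 clk=0 b=1 a=1
t14.Δ0 c=1 e=0 f=1 d=1 clk=0 b=1 a=1
t14.Δ1 c=1 e=0 f=1 d=1 clk=1 b=1 a=1
t14.Δ2 c=1 e=1 f=1 d=1 clk=1 b=1 a=1
t14.Δ3 c=0 e=1 f=1 d=1 clk=1 b=1 a=1
t15.Δ0 c=0 e=1 f=1 d=1 clk=1 b=1 a=1
t15.Δ1 c=0 e=1 f=1 d=1 clk=0 b=1 a=1

1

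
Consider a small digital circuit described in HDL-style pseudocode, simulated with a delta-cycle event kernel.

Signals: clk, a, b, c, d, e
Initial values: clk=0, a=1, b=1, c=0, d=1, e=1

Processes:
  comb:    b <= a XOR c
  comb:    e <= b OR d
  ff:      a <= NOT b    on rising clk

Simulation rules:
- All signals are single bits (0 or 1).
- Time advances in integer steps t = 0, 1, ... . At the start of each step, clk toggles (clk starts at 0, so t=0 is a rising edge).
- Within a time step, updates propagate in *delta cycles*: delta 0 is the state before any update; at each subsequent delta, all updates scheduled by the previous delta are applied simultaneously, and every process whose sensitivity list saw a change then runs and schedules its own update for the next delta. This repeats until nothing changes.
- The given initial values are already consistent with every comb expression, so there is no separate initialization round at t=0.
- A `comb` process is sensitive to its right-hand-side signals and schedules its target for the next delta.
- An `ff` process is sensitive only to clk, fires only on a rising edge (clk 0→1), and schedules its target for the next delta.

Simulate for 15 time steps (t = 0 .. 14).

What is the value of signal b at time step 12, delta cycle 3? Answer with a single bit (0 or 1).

t0.Δ0 c=0 e=1 d=1 clk=0 a=1 b=1
t0.Δ1 c=0 e=1 d=1 clk=1 a=1 b=1
t0.Δ2 c=0 e=1 d=1 clk=1 a=0 b=1
t0.Δ3 c=0 e=1 d=1 clk=1 a=0 b=0
t1.Δ0 c=0 e=1 d=1 clk=1 a=0 b=0
t1.Δ1 c=0 e=1 d=1 clk=0 a=0 b=0
t2.Δ0 c=0 e=1 d=1 clk=0 a=0 b=0
t2.Δ1 c=0 e=1 d=1 clk=1 a=0 b=0
t2.Δ2 c=0 e=1 d=1 clk=1 a=1 b=0
t2.Δ3 c=0 e=1 d=1 clk=1 a=1 b=1
t3.Δ0 c=0 e=1 d=1 clk=1 a=1 b=1
t3.Δ1 c=0 e=1 d=1 clk=0 a=1 b=1
t4.Δ0 c=0 e=1 d=1 clk=0 a=1 b=1
t4.Δ1 c=0 e=1 d=1 clk=1 a=1 b=1
t4.Δ2 c=0 e=1 d=1 clk=1 a=0 b=1
t4.Δ3 c=0 e=1 d=1 clk=1 a=0 b=0
t5.Δ0 c=0 e=1 d=1 clk=1 a=0 b=0
t5.Δ1 c=0 e=1 d=1 clk=0 a=0 b=0
t6.Δ0 c=0 e=1 d=1 clk=0 a=0 b=0
t6.Δ1 c=0 e=1 d=1 clk=1 a=0 b=0
t6.Δ2 c=0 e=1 d=1 clk=1 a=1 b=0
t6.Δ3 c=0 e=1 d=1 clk=1 a=1 b=1
t7.Δ0 c=0 e=1 d=1 clk=1 a=1 b=1
t7.Δ1 c=0 e=1 d=1 clk=0 a=1 b=1
t8.Δ0 c=0 e=1 d=1 clk=0 a=1 b=1
t8.Δ1 c=0 e=1 d=1 clk=1 a=1 b=1
t8.Δ2 c=0 e=1 d=1 clk=1 a=0 b=1
t8.Δ3 c=0 e=1 d=1 clk=1 a=0 b=0
t9.Δ0 c=0 e=1 d=1 clk=1 a=0 b=0
t9.Δ1 c=0 e=1 d=1 clk=0 a=0 b=0
t10.Δ0 c=0 e=1 d=1 clk=0 a=0 b=0
t10.Δ1 c=0 e=1 d=1 clk=1 a=0 b=0
t10.Δ2 c=0 e=1 d=1 clk=1 a=1 b=0
t10.Δ3 c=0 e=1 d=1 clk=1 a=1 b=1
t11.Δ0 c=0 e=1 d=1 clk=1 a=1 b=1
t11.Δ1 c=0 e=1 d=1 clk=0 a=1 b=1
t12.Δ0 c=0 e=1 d=1 clk=0 a=1 b=1
t12.Δ1 c=0 e=1 d=1 clk=1 a=1 b=1
t12.Δ2 c=0 e=1 d=1 clk=1 a=0 b=1
t12.Δ3 c=0 e=1 d=1 clk=1 a=0 b=0
t13.Δ0 c=0 e=1 d=1 clk=1 a=0 b=0
t13.Δ1 c=0 e=1 d=1 clk=0 a=0 b=0
t14.Δ0 c=0 e=1 d=1 clk=0 a=0 b=0
t14.Δ1 c=0 e=1 d=1 clk=1 a=0 b=0
t14.Δ2 c=0 e=1 d=1 clk=1 a=1 b=0
t14.Δ3 c=0 e=1 d=1 clk=1 a=1 b=1

0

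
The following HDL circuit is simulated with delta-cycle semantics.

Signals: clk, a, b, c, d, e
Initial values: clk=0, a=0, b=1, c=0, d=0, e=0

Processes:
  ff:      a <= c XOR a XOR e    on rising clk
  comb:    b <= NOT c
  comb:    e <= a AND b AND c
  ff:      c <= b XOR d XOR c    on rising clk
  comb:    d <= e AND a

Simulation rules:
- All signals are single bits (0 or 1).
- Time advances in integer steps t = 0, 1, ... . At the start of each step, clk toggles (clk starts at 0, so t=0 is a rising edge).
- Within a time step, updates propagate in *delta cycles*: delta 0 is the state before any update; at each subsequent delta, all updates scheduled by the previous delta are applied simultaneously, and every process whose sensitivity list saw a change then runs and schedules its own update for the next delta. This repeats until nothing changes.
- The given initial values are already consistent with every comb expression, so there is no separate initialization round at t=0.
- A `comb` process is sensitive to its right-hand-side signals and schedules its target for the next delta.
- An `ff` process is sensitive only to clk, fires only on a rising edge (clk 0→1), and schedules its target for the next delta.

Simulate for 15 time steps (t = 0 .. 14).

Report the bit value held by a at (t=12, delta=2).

[bits: c,a,e,clk,b,d]
t=0: Δ0=000010 Δ1=000110 Δ2=100110 Δ3=100100 | 3Δ
t=1: Δ0=100100 Δ1=100000 | 1Δ
t=2: Δ0=100000 Δ1=100100 Δ2=110100 | 2Δ
t=3: Δ0=110100 Δ1=110000 | 1Δ
t=4: Δ0=110000 Δ1=110100 Δ2=100100 | 2Δ
t=5: Δ0=100100 Δ1=100000 | 1Δ
t=6: Δ0=100000 Δ1=100100 Δ2=110100 | 2Δ
t=7: Δ0=110100 Δ1=110000 | 1Δ
t=8: Δ0=110000 Δ1=110100 Δ2=100100 | 2Δ
t=9: Δ0=100100 Δ1=100000 | 1Δ
t=10: Δ0=100000 Δ1=100100 Δ2=110100 | 2Δ
t=11: Δ0=110100 Δ1=110000 | 1Δ
t=12: Δ0=110000 Δ1=110100 Δ2=100100 | 2Δ
t=13: Δ0=100100 Δ1=100000 | 1Δ
t=14: Δ0=100000 Δ1=100100 Δ2=110100 | 2Δ

0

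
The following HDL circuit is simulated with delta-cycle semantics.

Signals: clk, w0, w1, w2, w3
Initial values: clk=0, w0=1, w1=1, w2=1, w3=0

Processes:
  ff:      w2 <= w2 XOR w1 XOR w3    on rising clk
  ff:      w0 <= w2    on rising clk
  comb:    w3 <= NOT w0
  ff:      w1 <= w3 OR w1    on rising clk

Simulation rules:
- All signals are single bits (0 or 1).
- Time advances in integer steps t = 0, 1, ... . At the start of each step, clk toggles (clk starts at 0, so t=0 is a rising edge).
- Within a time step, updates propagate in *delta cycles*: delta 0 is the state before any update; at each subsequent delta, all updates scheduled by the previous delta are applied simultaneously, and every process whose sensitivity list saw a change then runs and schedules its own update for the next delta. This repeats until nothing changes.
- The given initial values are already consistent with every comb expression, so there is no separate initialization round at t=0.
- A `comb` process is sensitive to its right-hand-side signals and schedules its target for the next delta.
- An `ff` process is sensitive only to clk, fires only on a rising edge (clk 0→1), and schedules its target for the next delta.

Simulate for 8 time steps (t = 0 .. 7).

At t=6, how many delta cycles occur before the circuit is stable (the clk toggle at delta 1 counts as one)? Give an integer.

2

[bits: w3,w1,w2,clk,w0]
t=0: Δ0=01101 Δ1=01111 Δ2=01011 | 2Δ
t=1: Δ0=01011 Δ1=01001 | 1Δ
t=2: Δ0=01001 Δ1=01011 Δ2=01110 Δ3=11110 | 3Δ
t=3: Δ0=11110 Δ1=11100 | 1Δ
t=4: Δ0=11100 Δ1=11110 Δ2=11111 Δ3=01111 | 3Δ
t=5: Δ0=01111 Δ1=01101 | 1Δ
t=6: Δ0=01101 Δ1=01111 Δ2=01011 | 2Δ
t=7: Δ0=01011 Δ1=01001 | 1Δ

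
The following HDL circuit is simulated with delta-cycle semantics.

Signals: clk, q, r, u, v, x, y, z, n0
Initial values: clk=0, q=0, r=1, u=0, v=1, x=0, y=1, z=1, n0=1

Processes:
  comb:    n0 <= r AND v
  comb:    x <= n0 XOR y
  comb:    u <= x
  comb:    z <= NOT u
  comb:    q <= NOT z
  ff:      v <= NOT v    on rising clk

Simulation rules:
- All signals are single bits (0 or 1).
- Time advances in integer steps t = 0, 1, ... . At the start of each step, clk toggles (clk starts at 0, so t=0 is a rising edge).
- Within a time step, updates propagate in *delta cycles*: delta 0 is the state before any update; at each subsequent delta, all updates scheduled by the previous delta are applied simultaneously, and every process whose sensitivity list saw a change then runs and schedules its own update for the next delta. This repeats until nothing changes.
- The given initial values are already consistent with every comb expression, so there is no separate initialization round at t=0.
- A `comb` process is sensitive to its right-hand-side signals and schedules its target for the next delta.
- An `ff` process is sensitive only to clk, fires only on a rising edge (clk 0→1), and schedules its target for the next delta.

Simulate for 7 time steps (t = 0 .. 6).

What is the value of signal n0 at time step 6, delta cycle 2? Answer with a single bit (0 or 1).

t=0 Δ0: v=1 r=1 n0=1 z=1 q=0 x=0 u=0 y=1 clk=0
  Δ1: clk:0→1
  Δ2: v:1→0
  Δ3: n0:1→0
  Δ4: x:0→1
  Δ5: u:0→1
  Δ6: z:1→0
  Δ7: q:0→1
  (7Δ to stable)
t=1 Δ0: v=0 r=1 n0=0 z=0 q=1 x=1 u=1 y=1 clk=1
  Δ1: clk:1→0
  (1Δ to stable)
t=2 Δ0: v=0 r=1 n0=0 z=0 q=1 x=1 u=1 y=1 clk=0
  Δ1: clk:0→1
  Δ2: v:0→1
  Δ3: n0:0→1
  Δ4: x:1→0
  Δ5: u:1→0
  Δ6: z:0→1
  Δ7: q:1→0
  (7Δ to stable)
t=3 Δ0: v=1 r=1 n0=1 z=1 q=0 x=0 u=0 y=1 clk=1
  Δ1: clk:1→0
  (1Δ to stable)
t=4 Δ0: v=1 r=1 n0=1 z=1 q=0 x=0 u=0 y=1 clk=0
  Δ1: clk:0→1
  Δ2: v:1→0
  Δ3: n0:1→0
  Δ4: x:0→1
  Δ5: u:0→1
  Δ6: z:1→0
  Δ7: q:0→1
  (7Δ to stable)
t=5 Δ0: v=0 r=1 n0=0 z=0 q=1 x=1 u=1 y=1 clk=1
  Δ1: clk:1→0
  (1Δ to stable)
t=6 Δ0: v=0 r=1 n0=0 z=0 q=1 x=1 u=1 y=1 clk=0
  Δ1: clk:0→1
  Δ2: v:0→1
  Δ3: n0:0→1
  Δ4: x:1→0
  Δ5: u:1→0
  Δ6: z:0→1
  Δ7: q:1→0
  (7Δ to stable)

0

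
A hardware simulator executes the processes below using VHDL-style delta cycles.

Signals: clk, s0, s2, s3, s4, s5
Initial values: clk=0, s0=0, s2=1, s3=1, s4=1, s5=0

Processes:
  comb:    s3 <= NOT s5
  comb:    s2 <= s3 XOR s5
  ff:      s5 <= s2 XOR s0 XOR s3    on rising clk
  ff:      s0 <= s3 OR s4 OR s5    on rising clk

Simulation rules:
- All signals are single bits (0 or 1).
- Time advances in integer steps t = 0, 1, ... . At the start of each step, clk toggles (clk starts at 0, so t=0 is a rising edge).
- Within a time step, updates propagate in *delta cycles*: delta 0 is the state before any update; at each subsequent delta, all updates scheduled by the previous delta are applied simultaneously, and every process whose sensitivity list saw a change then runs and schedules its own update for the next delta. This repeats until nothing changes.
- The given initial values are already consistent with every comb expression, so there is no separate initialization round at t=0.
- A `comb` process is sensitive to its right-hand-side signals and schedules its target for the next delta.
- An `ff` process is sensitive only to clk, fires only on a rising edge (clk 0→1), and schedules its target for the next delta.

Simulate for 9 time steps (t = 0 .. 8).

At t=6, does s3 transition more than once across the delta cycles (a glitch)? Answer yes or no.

no

t=0 Δ0: s4=1 clk=0 s5=0 s0=0 s2=1 s3=1
  Δ1: clk:0→1
  Δ2: s0:0→1
  (2Δ to stable)
t=1 Δ0: s4=1 clk=1 s5=0 s0=1 s2=1 s3=1
  Δ1: clk:1→0
  (1Δ to stable)
t=2 Δ0: s4=1 clk=0 s5=0 s0=1 s2=1 s3=1
  Δ1: clk:0→1
  Δ2: s5:0→1
  Δ3: s2:1→0, s3:1→0
  Δ4: s2:0→1
  (4Δ to stable)
t=3 Δ0: s4=1 clk=1 s5=1 s0=1 s2=1 s3=0
  Δ1: clk:1→0
  (1Δ to stable)
t=4 Δ0: s4=1 clk=0 s5=1 s0=1 s2=1 s3=0
  Δ1: clk:0→1
  Δ2: s5:1→0
  Δ3: s2:1→0, s3:0→1
  Δ4: s2:0→1
  (4Δ to stable)
t=5 Δ0: s4=1 clk=1 s5=0 s0=1 s2=1 s3=1
  Δ1: clk:1→0
  (1Δ to stable)
t=6 Δ0: s4=1 clk=0 s5=0 s0=1 s2=1 s3=1
  Δ1: clk:0→1
  Δ2: s5:0→1
  Δ3: s2:1→0, s3:1→0
  Δ4: s2:0→1
  (4Δ to stable)
t=7 Δ0: s4=1 clk=1 s5=1 s0=1 s2=1 s3=0
  Δ1: clk:1→0
  (1Δ to stable)
t=8 Δ0: s4=1 clk=0 s5=1 s0=1 s2=1 s3=0
  Δ1: clk:0→1
  Δ2: s5:1→0
  Δ3: s2:1→0, s3:0→1
  Δ4: s2:0→1
  (4Δ to stable)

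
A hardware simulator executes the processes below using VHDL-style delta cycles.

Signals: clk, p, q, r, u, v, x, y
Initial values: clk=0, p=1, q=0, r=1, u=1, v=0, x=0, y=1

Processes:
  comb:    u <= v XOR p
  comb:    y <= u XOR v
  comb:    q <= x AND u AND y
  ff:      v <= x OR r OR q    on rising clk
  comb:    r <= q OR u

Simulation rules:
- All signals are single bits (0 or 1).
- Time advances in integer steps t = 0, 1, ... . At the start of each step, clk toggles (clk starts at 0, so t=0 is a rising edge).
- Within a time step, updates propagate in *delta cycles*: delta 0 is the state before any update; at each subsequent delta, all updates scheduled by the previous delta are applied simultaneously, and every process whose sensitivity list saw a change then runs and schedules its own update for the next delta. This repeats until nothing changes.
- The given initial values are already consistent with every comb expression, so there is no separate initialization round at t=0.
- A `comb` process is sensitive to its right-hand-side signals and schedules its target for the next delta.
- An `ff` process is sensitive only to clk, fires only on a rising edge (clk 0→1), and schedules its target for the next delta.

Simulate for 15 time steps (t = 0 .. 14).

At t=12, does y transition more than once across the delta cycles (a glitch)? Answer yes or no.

yes

t=0 Δ0: v=0 q=0 clk=0 p=1 x=0 y=1 r=1 u=1
  Δ1: clk:0→1
  Δ2: v:0→1
  Δ3: y:1→0, u:1→0
  Δ4: y:0→1, r:1→0
  (4Δ to stable)
t=1 Δ0: v=1 q=0 clk=1 p=1 x=0 y=1 r=0 u=0
  Δ1: clk:1→0
  (1Δ to stable)
t=2 Δ0: v=1 q=0 clk=0 p=1 x=0 y=1 r=0 u=0
  Δ1: clk:0→1
  Δ2: v:1→0
  Δ3: y:1→0, u:0→1
  Δ4: y:0→1, r:0→1
  (4Δ to stable)
t=3 Δ0: v=0 q=0 clk=1 p=1 x=0 y=1 r=1 u=1
  Δ1: clk:1→0
  (1Δ to stable)
t=4 Δ0: v=0 q=0 clk=0 p=1 x=0 y=1 r=1 u=1
  Δ1: clk:0→1
  Δ2: v:0→1
  Δ3: y:1→0, u:1→0
  Δ4: y:0→1, r:1→0
  (4Δ to stable)
t=5 Δ0: v=1 q=0 clk=1 p=1 x=0 y=1 r=0 u=0
  Δ1: clk:1→0
  (1Δ to stable)
t=6 Δ0: v=1 q=0 clk=0 p=1 x=0 y=1 r=0 u=0
  Δ1: clk:0→1
  Δ2: v:1→0
  Δ3: y:1→0, u:0→1
  Δ4: y:0→1, r:0→1
  (4Δ to stable)
t=7 Δ0: v=0 q=0 clk=1 p=1 x=0 y=1 r=1 u=1
  Δ1: clk:1→0
  (1Δ to stable)
t=8 Δ0: v=0 q=0 clk=0 p=1 x=0 y=1 r=1 u=1
  Δ1: clk:0→1
  Δ2: v:0→1
  Δ3: y:1→0, u:1→0
  Δ4: y:0→1, r:1→0
  (4Δ to stable)
t=9 Δ0: v=1 q=0 clk=1 p=1 x=0 y=1 r=0 u=0
  Δ1: clk:1→0
  (1Δ to stable)
t=10 Δ0: v=1 q=0 clk=0 p=1 x=0 y=1 r=0 u=0
  Δ1: clk:0→1
  Δ2: v:1→0
  Δ3: y:1→0, u:0→1
  Δ4: y:0→1, r:0→1
  (4Δ to stable)
t=11 Δ0: v=0 q=0 clk=1 p=1 x=0 y=1 r=1 u=1
  Δ1: clk:1→0
  (1Δ to stable)
t=12 Δ0: v=0 q=0 clk=0 p=1 x=0 y=1 r=1 u=1
  Δ1: clk:0→1
  Δ2: v:0→1
  Δ3: y:1→0, u:1→0
  Δ4: y:0→1, r:1→0
  (4Δ to stable)
t=13 Δ0: v=1 q=0 clk=1 p=1 x=0 y=1 r=0 u=0
  Δ1: clk:1→0
  (1Δ to stable)
t=14 Δ0: v=1 q=0 clk=0 p=1 x=0 y=1 r=0 u=0
  Δ1: clk:0→1
  Δ2: v:1→0
  Δ3: y:1→0, u:0→1
  Δ4: y:0→1, r:0→1
  (4Δ to stable)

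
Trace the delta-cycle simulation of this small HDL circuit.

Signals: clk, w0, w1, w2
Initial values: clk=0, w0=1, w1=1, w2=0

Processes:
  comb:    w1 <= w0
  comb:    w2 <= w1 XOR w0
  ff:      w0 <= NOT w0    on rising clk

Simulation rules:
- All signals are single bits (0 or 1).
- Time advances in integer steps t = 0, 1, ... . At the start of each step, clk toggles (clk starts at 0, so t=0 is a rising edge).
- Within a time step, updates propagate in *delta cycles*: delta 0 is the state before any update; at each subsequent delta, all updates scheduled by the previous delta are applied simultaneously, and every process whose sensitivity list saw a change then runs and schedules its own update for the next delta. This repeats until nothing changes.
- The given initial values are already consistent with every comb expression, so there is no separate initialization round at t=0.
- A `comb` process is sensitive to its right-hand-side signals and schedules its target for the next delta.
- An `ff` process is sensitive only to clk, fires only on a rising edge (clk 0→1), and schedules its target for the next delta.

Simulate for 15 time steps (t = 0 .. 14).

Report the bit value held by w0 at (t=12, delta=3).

0

t0.Δ0 clk=0 w1=1 w0=1 w2=0
t0.Δ1 clk=1 w1=1 w0=1 w2=0
t0.Δ2 clk=1 w1=1 w0=0 w2=0
t0.Δ3 clk=1 w1=0 w0=0 w2=1
t0.Δ4 clk=1 w1=0 w0=0 w2=0
t1.Δ0 clk=1 w1=0 w0=0 w2=0
t1.Δ1 clk=0 w1=0 w0=0 w2=0
t2.Δ0 clk=0 w1=0 w0=0 w2=0
t2.Δ1 clk=1 w1=0 w0=0 w2=0
t2.Δ2 clk=1 w1=0 w0=1 w2=0
t2.Δ3 clk=1 w1=1 w0=1 w2=1
t2.Δ4 clk=1 w1=1 w0=1 w2=0
t3.Δ0 clk=1 w1=1 w0=1 w2=0
t3.Δ1 clk=0 w1=1 w0=1 w2=0
t4.Δ0 clk=0 w1=1 w0=1 w2=0
t4.Δ1 clk=1 w1=1 w0=1 w2=0
t4.Δ2 clk=1 w1=1 w0=0 w2=0
t4.Δ3 clk=1 w1=0 w0=0 w2=1
t4.Δ4 clk=1 w1=0 w0=0 w2=0
t5.Δ0 clk=1 w1=0 w0=0 w2=0
t5.Δ1 clk=0 w1=0 w0=0 w2=0
t6.Δ0 clk=0 w1=0 w0=0 w2=0
t6.Δ1 clk=1 w1=0 w0=0 w2=0
t6.Δ2 clk=1 w1=0 w0=1 w2=0
t6.Δ3 clk=1 w1=1 w0=1 w2=1
t6.Δ4 clk=1 w1=1 w0=1 w2=0
t7.Δ0 clk=1 w1=1 w0=1 w2=0
t7.Δ1 clk=0 w1=1 w0=1 w2=0
t8.Δ0 clk=0 w1=1 w0=1 w2=0
t8.Δ1 clk=1 w1=1 w0=1 w2=0
t8.Δ2 clk=1 w1=1 w0=0 w2=0
t8.Δ3 clk=1 w1=0 w0=0 w2=1
t8.Δ4 clk=1 w1=0 w0=0 w2=0
t9.Δ0 clk=1 w1=0 w0=0 w2=0
t9.Δ1 clk=0 w1=0 w0=0 w2=0
t10.Δ0 clk=0 w1=0 w0=0 w2=0
t10.Δ1 clk=1 w1=0 w0=0 w2=0
t10.Δ2 clk=1 w1=0 w0=1 w2=0
t10.Δ3 clk=1 w1=1 w0=1 w2=1
t10.Δ4 clk=1 w1=1 w0=1 w2=0
t11.Δ0 clk=1 w1=1 w0=1 w2=0
t11.Δ1 clk=0 w1=1 w0=1 w2=0
t12.Δ0 clk=0 w1=1 w0=1 w2=0
t12.Δ1 clk=1 w1=1 w0=1 w2=0
t12.Δ2 clk=1 w1=1 w0=0 w2=0
t12.Δ3 clk=1 w1=0 w0=0 w2=1
t12.Δ4 clk=1 w1=0 w0=0 w2=0
t13.Δ0 clk=1 w1=0 w0=0 w2=0
t13.Δ1 clk=0 w1=0 w0=0 w2=0
t14.Δ0 clk=0 w1=0 w0=0 w2=0
t14.Δ1 clk=1 w1=0 w0=0 w2=0
t14.Δ2 clk=1 w1=0 w0=1 w2=0
t14.Δ3 clk=1 w1=1 w0=1 w2=1
t14.Δ4 clk=1 w1=1 w0=1 w2=0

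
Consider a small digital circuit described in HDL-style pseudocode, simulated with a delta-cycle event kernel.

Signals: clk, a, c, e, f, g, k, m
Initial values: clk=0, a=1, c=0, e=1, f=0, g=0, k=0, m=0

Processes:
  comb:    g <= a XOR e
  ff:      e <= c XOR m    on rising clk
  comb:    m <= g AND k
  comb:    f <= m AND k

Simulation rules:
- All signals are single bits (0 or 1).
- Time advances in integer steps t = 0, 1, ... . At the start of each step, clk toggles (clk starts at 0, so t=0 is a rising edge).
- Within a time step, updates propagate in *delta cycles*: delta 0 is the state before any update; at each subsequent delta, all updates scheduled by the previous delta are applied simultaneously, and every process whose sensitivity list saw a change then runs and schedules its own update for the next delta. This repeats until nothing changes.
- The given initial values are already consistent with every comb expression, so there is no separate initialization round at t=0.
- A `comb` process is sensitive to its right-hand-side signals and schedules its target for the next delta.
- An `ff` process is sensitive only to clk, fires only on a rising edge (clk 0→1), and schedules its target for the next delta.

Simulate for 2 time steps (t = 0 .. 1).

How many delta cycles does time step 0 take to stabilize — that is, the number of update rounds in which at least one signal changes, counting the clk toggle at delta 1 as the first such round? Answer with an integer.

3

[bits: c,a,clk,k,g,m,f,e]
t=0: Δ0=01000001 Δ1=01100001 Δ2=01100000 Δ3=01101000 | 3Δ
t=1: Δ0=01101000 Δ1=01001000 | 1Δ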